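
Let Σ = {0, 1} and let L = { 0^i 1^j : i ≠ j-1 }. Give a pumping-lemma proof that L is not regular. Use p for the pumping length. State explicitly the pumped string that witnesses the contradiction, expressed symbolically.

Assume L is regular. Let p be the pumping length given by the pumping lemma.
Choose w = 0^p 1^{p+p!+1}. Since p ≠ (p+p!+1)-1 = p+p!, w ∈ L; and |w| ≥ p.
By the pumping lemma, w = xyz with |xy| ≤ p and y is nonempty.
Since the first p symbols of w are all 0's and |xy| ≤ p, y lies entirely in the leading 0-block: y = 0^k for some k with 1 ≤ k ≤ p.
Since 1 ≤ k ≤ p, k divides p!; set t = 1 + p!/k. Then xy^t z has p + (p!/k)·k = p + p! copies of 0. Now the 0-count is p+p! and (1-count)-1 = (p+p!+1)-1 = p+p!, so i ≠ j-1 fails. So xy^t z = 0^{p+p!} 1^{p+p!+1} ∉ L.
Contradiction. Therefore L is not regular.

0^{p+p!} 1^{p+p!+1}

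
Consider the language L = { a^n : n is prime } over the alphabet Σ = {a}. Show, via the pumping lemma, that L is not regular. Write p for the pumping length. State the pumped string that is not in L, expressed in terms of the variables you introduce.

Toward a contradiction, assume L is regular with pumping length p.
Let q be a prime with q ≥ p+2 (infinitely many primes exist), and take w = a^q ∈ L with |w| = q ≥ p.
The pumping lemma gives a decomposition w = xyz where |xy| ≤ p and |y| > 0.
Then y = a^k for some k with 1 ≤ k ≤ p.
Since 1 ≤ k ≤ p, |xz| = q-k. Pump with i = q+1: |xy^{q+1}z| = (q-k)+(q+1)k = q+qk = q(1+k), which is composite (both factors ≥ 2). So xy^{q+1}z = a^{q(1+k)} ∉ L.
This is a contradiction; hence L is not regular.

a^{q(1+k)}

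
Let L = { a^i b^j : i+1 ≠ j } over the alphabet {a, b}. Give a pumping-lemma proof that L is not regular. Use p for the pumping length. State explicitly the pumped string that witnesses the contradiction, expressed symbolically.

Assume L is regular; let p be its pumping constant.
Choose w = a^p b^{p+p!+1}. Since p ≠ (p+p!+1)-1 = p+p!, w ∈ L; and |w| ≥ p.
Write w = xyz as guaranteed by the lemma, with |xy| ≤ p and |y| > 0.
The first p characters of w are a's, so xy (and hence y) consists only of a's. Write y = a^k, 1 ≤ k ≤ p.
Since 1 ≤ k ≤ p, k divides p!; set t = 1 + p!/k. Then xy^t z has p + (p!/k)·k = p + p! copies of a. Now the a-count is p+p! and (b-count)-1 = (p+p!+1)-1 = p+p!, so i+1 ≠ j fails. So xy^t z = a^{p+p!} b^{p+p!+1} ∉ L.
Contradiction. Therefore L is not regular.

a^{p+p!} b^{p+p!+1}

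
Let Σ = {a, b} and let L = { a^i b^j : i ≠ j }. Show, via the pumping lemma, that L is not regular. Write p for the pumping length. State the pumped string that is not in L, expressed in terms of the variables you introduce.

Assume L is regular. Let p be the pumping length given by the pumping lemma.
Choose w = a^p b^{p+p!}. Since p ≠ p+p!, w ∈ L; and |w| ≥ p.
Write w = xyz as guaranteed by the lemma, with |xy| ≤ p and |y| ≥ 1.
The first p characters of w are a's, so xy (and hence y) consists only of a's. Write y = a^k, 1 ≤ k ≤ p.
Since 1 ≤ k ≤ p, k divides p!; set t = 1 + p!/k. Then xy^t z has p + (p!/k)·k = p + p! copies of a. Now the a-count equals the b-count, so i ≠ j fails. So xy^t z = a^{p+p!} b^{p+p!} ∉ L.
This contradicts the pumping lemma, so L is not regular.

a^{p+p!} b^{p+p!}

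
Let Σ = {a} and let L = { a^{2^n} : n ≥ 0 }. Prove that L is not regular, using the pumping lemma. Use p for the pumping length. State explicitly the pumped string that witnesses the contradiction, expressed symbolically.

Assume L is regular; let p be its pumping constant.
Take w = a^{2^p} ∈ L with |w| = 2^p ≥ p.
Write w = xyz as guaranteed by the lemma, with |xy| ≤ p and |y| ≥ 1.
Then y = a^k for some k with 1 ≤ k ≤ p.
Pump with i = 2: xy^2z = a^{2^p+k}. Since 1 ≤ k ≤ p < 2^p, we have 2^p < 2^p+k < 2^{p+1}, so 2^p+k is not a power of 2. So xy^2z ∉ L.
Contradiction. Therefore L is not regular.

a^{2^p+k}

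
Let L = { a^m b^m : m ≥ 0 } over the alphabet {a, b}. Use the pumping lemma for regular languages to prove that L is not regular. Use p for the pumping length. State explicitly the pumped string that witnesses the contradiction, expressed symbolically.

Assume L is regular. Let p be the pumping length given by the pumping lemma.
Let w = a^p b^p ∈ L; note |w| = 2p ≥ p.
The pumping lemma gives a decomposition w = xyz where |xy| ≤ p and |y| > 0.
The first p characters of w are a's, so xy (and hence y) consists only of a's. Write y = a^k, 1 ≤ k ≤ p.
Pump with i = 2: xy^2z = a^{p+k} b^p. For this to lie in L we would need p = p+k, which forces k = 0. But k ≥ 1, so xy^2z ∉ L.
This is a contradiction; hence L is not regular.

a^{p+k} b^p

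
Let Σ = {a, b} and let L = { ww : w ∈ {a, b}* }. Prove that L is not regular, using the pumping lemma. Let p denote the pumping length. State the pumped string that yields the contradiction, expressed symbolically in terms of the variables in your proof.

Toward a contradiction, assume L is regular with pumping length p.
Take w = a^p b^p a^p b^p = uu where u = a^pb^p; then w ∈ L and |w| = 4p ≥ p.
Write w = xyz as guaranteed by the lemma, with |xy| ≤ p and |y| ≥ 1.
Because |xy| ≤ p and w begins with p copies of a, we have y = a^k with 1 ≤ k ≤ p.
Pump with i = 2: xy^2z = a^{p+k} b^p a^p b^p, of length 4p+k. Suppose this equals vv. The string starts with a and ends with b, so v does too; thus the boundary between the two copies of v is a b→a transition. There is exactly one such transition, at position 2p+k, so |v| = 2p+k and |vv| = 4p+2k ≠ 4p+k since k ≥ 1. So xy^2z ∉ L.
This is a contradiction; hence L is not regular.

a^{p+k} b^p a^p b^p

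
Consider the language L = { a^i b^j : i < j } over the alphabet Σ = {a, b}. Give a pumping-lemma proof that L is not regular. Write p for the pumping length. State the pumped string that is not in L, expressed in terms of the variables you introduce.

Assume L is regular. Let p be the pumping length given by the pumping lemma.
Choose w = a^p b^{p+1} ∈ L, with |w| = 2p+1 ≥ p.
By the pumping lemma, w = xyz with |xy| ≤ p and |y| ≥ 1.
Since the first p symbols of w are all a's and |xy| ≤ p, y lies entirely in the leading a-block: y = a^k for some k with 1 ≤ k ≤ p.
Consider xy^2z = a^{p+k} b^{p+1}. Since k ≥ 1, the a-count p+k is at least p+1, so i < j fails; thus xy^2z ∉ L.
Contradiction. Therefore L is not regular.

a^{p+k} b^{p+1}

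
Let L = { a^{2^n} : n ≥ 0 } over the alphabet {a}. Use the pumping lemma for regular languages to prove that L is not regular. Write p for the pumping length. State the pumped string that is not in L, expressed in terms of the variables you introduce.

a^{2^p+k}

Assume L is regular; let p be its pumping constant.
Take w = a^{2^p} ∈ L with |w| = 2^p ≥ p.
Write w = xyz as guaranteed by the lemma, with |xy| ≤ p and y is nonempty.
Then y = a^k for some k with 1 ≤ k ≤ p.
Pump with i = 2: xy^2z = a^{2^p+k}. Since 1 ≤ k ≤ p < 2^p, we have 2^p < 2^p+k < 2^{p+1}, so 2^p+k is not a power of 2. So xy^2z ∉ L.
This is a contradiction; hence L is not regular.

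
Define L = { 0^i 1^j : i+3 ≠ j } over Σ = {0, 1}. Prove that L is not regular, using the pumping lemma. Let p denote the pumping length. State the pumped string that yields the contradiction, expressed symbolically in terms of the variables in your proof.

Toward a contradiction, assume L is regular with pumping length p.
Choose w = 0^p 1^{p+p!+3}. Since p ≠ (p+p!+3)-3 = p+p!, w ∈ L; and |w| ≥ p.
By the pumping lemma, w = xyz with |xy| ≤ p and |y| ≥ 1.
Since the first p symbols of w are all 0's and |xy| ≤ p, y lies entirely in the leading 0-block: y = 0^k for some k with 1 ≤ k ≤ p.
Since 1 ≤ k ≤ p, k divides p!; set t = 1 + p!/k. Then xy^t z has p + (p!/k)·k = p + p! copies of 0. Now the 0-count is p+p! and (1-count)-3 = (p+p!+3)-3 = p+p!, so i+3 ≠ j fails. So xy^t z = 0^{p+p!} 1^{p+p!+3} ∉ L.
Contradiction. Therefore L is not regular.

0^{p+p!} 1^{p+p!+3}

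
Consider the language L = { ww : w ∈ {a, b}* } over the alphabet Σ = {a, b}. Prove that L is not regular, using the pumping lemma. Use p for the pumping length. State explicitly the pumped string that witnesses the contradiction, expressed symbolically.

a^{p+k} b^p a^p b^p

Assume L is regular. Let p be the pumping length given by the pumping lemma.
Take w = a^p b^p a^p b^p = uu where u = a^pb^p; then w ∈ L and |w| = 4p ≥ p.
By the pumping lemma, w = xyz with |xy| ≤ p and |y| ≥ 1.
Since the first p symbols of w are all a's and |xy| ≤ p, y lies entirely in the leading a-block: y = a^k for some k with 1 ≤ k ≤ p.
Pump with i = 2: xy^2z = a^{p+k} b^p a^p b^p, of length 4p+k. Suppose this equals vv. The string starts with a and ends with b, so v does too; thus the boundary between the two copies of v is a b→a transition. There is exactly one such transition, at position 2p+k, so |v| = 2p+k and |vv| = 4p+2k ≠ 4p+k since k ≥ 1. So xy^2z ∉ L.
This contradicts the pumping lemma, so L is not regular.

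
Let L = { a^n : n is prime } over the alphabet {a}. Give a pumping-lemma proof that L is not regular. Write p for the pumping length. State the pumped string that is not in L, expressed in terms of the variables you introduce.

Assume L is regular. Let p be the pumping length given by the pumping lemma.
Let q be a prime with q ≥ p+2 (infinitely many primes exist), and take w = a^q ∈ L with |w| = q ≥ p.
The pumping lemma gives a decomposition w = xyz where |xy| ≤ p and |y| ≥ 1.
Then y = a^k for some k with 1 ≤ k ≤ p.
Since 1 ≤ k ≤ p, |xz| = q-k. Pump with i = q+1: |xy^{q+1}z| = (q-k)+(q+1)k = q+qk = q(1+k), which is composite (both factors ≥ 2). So xy^{q+1}z = a^{q(1+k)} ∉ L.
This contradicts the pumping lemma, so L is not regular.

a^{q(1+k)}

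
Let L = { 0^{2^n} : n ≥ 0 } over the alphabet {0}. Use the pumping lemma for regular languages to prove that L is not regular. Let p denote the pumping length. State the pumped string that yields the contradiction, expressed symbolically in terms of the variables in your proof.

Assume L is regular; let p be its pumping constant.
Take w = 0^{2^p} ∈ L with |w| = 2^p ≥ p.
Write w = xyz as guaranteed by the lemma, with |xy| ≤ p and |y| ≥ 1.
Then y = 0^k for some k with 1 ≤ k ≤ p.
Pump with i = 2: xy^2z = 0^{2^p+k}. Since 1 ≤ k ≤ p < 2^p, we have 2^p < 2^p+k < 2^{p+1}, so 2^p+k is not a power of 2. So xy^2z ∉ L.
Contradiction. Therefore L is not regular.

0^{2^p+k}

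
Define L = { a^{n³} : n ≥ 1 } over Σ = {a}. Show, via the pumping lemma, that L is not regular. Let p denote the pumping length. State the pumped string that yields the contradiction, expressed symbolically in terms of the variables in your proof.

Toward a contradiction, assume L is regular with pumping length p.
Take w = a^{p³} ∈ L with |w| = p³ ≥ p.
Write w = xyz as guaranteed by the lemma, with |xy| ≤ p and |y| > 0.
Then y = a^k for some k with 1 ≤ k ≤ p.
Pump with i = 2: xy^2z = a^{p³+k}. Since 1 ≤ k ≤ p, p³ < p³+k ≤ p³+p < p³+3p²+3p+1 = (p+1)³, so p³+k is not a perfect cube. So xy^2z ∉ L.
This contradicts the pumping lemma, so L is not regular.

a^{p³+k}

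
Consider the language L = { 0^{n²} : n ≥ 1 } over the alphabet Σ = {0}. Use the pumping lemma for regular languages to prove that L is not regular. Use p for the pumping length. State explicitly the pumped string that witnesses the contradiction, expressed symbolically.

0^{p²+k}

Suppose for contradiction that L is regular, and let p be the pumping length.
Take w = 0^{p²} ∈ L with |w| = p² ≥ p.
Write w = xyz as guaranteed by the lemma, with |xy| ≤ p and y is nonempty.
Then y = 0^k for some k with 1 ≤ k ≤ p.
Pump with i = 2: xy^2z = 0^{p²+k}. Since 1 ≤ k ≤ p, p² < p²+k ≤ p²+p < (p+1)², so p²+k lies strictly between consecutive squares and is not a perfect square. So xy^2z ∉ L.
This contradicts the pumping lemma, so L is not regular.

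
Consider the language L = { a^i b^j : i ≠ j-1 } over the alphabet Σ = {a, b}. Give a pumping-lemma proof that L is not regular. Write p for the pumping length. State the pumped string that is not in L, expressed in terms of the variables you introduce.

a^{p+p!} b^{p+p!+1}

Suppose for contradiction that L is regular, and let p be the pumping length.
Choose w = a^p b^{p+p!+1}. Since p ≠ (p+p!+1)-1 = p+p!, w ∈ L; and |w| ≥ p.
By the pumping lemma, w = xyz with |xy| ≤ p and y is nonempty.
Because |xy| ≤ p and w begins with p copies of a, we have y = a^k with 1 ≤ k ≤ p.
Since 1 ≤ k ≤ p, k divides p!; set t = 1 + p!/k. Then xy^t z has p + (p!/k)·k = p + p! copies of a. Now the a-count is p+p! and (b-count)-1 = (p+p!+1)-1 = p+p!, so i ≠ j-1 fails. So xy^t z = a^{p+p!} b^{p+p!+1} ∉ L.
Contradiction. Therefore L is not regular.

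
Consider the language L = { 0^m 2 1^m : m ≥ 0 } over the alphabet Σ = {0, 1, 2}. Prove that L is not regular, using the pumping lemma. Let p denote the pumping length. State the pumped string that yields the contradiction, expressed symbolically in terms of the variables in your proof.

Toward a contradiction, assume L is regular with pumping length p.
Take w = 0^p 2 1^p ∈ L with |w| = 2p+1 ≥ p.
By the pumping lemma, w = xyz with |xy| ≤ p and |y| > 0.
Since the first p symbols of w are all 0's and |xy| ≤ p, y lies entirely in the leading 0-block: y = 0^k for some k with 1 ≤ k ≤ p.
Pump with i = 2: xy^2z = 0^{p+k} 2 1^p, which would require p+k = p. But k ≥ 1, so xy^2z ∉ L.
This contradicts the pumping lemma, so L is not regular.

0^{p+k} 2 1^p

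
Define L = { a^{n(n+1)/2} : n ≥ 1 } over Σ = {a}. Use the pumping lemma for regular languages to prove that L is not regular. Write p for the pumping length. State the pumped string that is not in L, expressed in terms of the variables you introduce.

Assume L is regular. Let p be the pumping length given by the pumping lemma.
Take w = a^{p(p+1)/2} ∈ L with |w| = p(p+1)/2 ≥ p.
The pumping lemma gives a decomposition w = xyz where |xy| ≤ p and |y| ≥ 1.
Then y = a^k for some k with 1 ≤ k ≤ p.
Pump with i = 2: xy^2z = a^{p(p+1)/2+k}. Since 1 ≤ k ≤ p, p(p+1)/2 < p(p+1)/2+k ≤ p(p+1)/2+p < (p+1)(p+2)/2, so p(p+1)/2+k is strictly between consecutive triangular numbers. So xy^2z ∉ L.
This is a contradiction; hence L is not regular.

a^{p(p+1)/2+k}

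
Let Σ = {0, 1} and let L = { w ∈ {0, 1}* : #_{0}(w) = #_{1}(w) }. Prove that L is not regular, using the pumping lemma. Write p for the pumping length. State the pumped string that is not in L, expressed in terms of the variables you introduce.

0^{p+k} 1^p

Suppose for contradiction that L is regular, and let p be the pumping length.
Choose w = 0^p 1^p ∈ L with |w| = 2p ≥ p.
Write w = xyz as guaranteed by the lemma, with |xy| ≤ p and |y| > 0.
The first p characters of w are 0's, so xy (and hence y) consists only of 0's. Write y = 0^k, 1 ≤ k ≤ p.
Pump with i = 2: xy^2z = 0^{p+k} 1^p has p+k occurrences of 0 but only p of 1. Since k ≥ 1 the counts differ, so xy^2z ∉ L.
Contradiction. Therefore L is not regular.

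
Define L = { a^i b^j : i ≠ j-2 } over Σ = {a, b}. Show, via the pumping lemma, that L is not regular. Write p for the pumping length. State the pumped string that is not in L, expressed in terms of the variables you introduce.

Toward a contradiction, assume L is regular with pumping length p.
Choose w = a^p b^{p+p!+2}. Since p ≠ (p+p!+2)-2 = p+p!, w ∈ L; and |w| ≥ p.
Write w = xyz as guaranteed by the lemma, with |xy| ≤ p and y is nonempty.
Since the first p symbols of w are all a's and |xy| ≤ p, y lies entirely in the leading a-block: y = a^k for some k with 1 ≤ k ≤ p.
Since 1 ≤ k ≤ p, k divides p!; set t = 1 + p!/k. Then xy^t z has p + (p!/k)·k = p + p! copies of a. Now the a-count is p+p! and (b-count)-2 = (p+p!+2)-2 = p+p!, so i ≠ j-2 fails. So xy^t z = a^{p+p!} b^{p+p!+2} ∉ L.
Contradiction. Therefore L is not regular.

a^{p+p!} b^{p+p!+2}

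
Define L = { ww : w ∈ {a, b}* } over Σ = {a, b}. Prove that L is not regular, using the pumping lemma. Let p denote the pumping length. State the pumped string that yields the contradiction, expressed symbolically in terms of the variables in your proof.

Suppose for contradiction that L is regular, and let p be the pumping length.
Take w = a^p b^p a^p b^p = uu where u = a^pb^p; then w ∈ L and |w| = 4p ≥ p.
The pumping lemma gives a decomposition w = xyz where |xy| ≤ p and y is nonempty.
The first p characters of w are a's, so xy (and hence y) consists only of a's. Write y = a^k, 1 ≤ k ≤ p.
Pump with i = 2: xy^2z = a^{p+k} b^p a^p b^p, of length 4p+k. Suppose this equals vv. The string starts with a and ends with b, so v does too; thus the boundary between the two copies of v is a b→a transition. There is exactly one such transition, at position 2p+k, so |v| = 2p+k and |vv| = 4p+2k ≠ 4p+k since k ≥ 1. So xy^2z ∉ L.
This contradicts the pumping lemma, so L is not regular.

a^{p+k} b^p a^p b^p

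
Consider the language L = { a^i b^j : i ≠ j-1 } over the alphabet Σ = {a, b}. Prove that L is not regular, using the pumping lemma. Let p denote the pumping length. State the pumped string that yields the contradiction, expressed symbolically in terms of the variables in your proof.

a^{p+p!} b^{p+p!+1}

Assume L is regular; let p be its pumping constant.
Choose w = a^p b^{p+p!+1}. Since p ≠ (p+p!+1)-1 = p+p!, w ∈ L; and |w| ≥ p.
The pumping lemma gives a decomposition w = xyz where |xy| ≤ p and |y| ≥ 1.
Because |xy| ≤ p and w begins with p copies of a, we have y = a^k with 1 ≤ k ≤ p.
Since 1 ≤ k ≤ p, k divides p!; set t = 1 + p!/k. Then xy^t z has p + (p!/k)·k = p + p! copies of a. Now the a-count is p+p! and (b-count)-1 = (p+p!+1)-1 = p+p!, so i ≠ j-1 fails. So xy^t z = a^{p+p!} b^{p+p!+1} ∉ L.
This contradicts the pumping lemma, so L is not regular.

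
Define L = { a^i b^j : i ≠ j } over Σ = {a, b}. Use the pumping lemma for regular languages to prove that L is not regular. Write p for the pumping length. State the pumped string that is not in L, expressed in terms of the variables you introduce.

Assume L is regular; let p be its pumping constant.
Choose w = a^p b^{p+p!}. Since p ≠ p+p!, w ∈ L; and |w| ≥ p.
By the pumping lemma, w = xyz with |xy| ≤ p and |y| > 0.
Since the first p symbols of w are all a's and |xy| ≤ p, y lies entirely in the leading a-block: y = a^k for some k with 1 ≤ k ≤ p.
Since 1 ≤ k ≤ p, k divides p!; set t = 1 + p!/k. Then xy^t z has p + (p!/k)·k = p + p! copies of a. Now the a-count equals the b-count, so i ≠ j fails. So xy^t z = a^{p+p!} b^{p+p!} ∉ L.
This is a contradiction; hence L is not regular.

a^{p+p!} b^{p+p!}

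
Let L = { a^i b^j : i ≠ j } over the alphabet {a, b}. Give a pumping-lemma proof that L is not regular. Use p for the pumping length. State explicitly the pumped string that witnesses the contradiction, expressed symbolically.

Suppose for contradiction that L is regular, and let p be the pumping length.
Choose w = a^p b^{p+p!}. Since p ≠ p+p!, w ∈ L; and |w| ≥ p.
The pumping lemma gives a decomposition w = xyz where |xy| ≤ p and y is nonempty.
Since the first p symbols of w are all a's and |xy| ≤ p, y lies entirely in the leading a-block: y = a^k for some k with 1 ≤ k ≤ p.
Since 1 ≤ k ≤ p, k divides p!; set t = 1 + p!/k. Then xy^t z has p + (p!/k)·k = p + p! copies of a. Now the a-count equals the b-count, so i ≠ j fails. So xy^t z = a^{p+p!} b^{p+p!} ∉ L.
Contradiction. Therefore L is not regular.

a^{p+p!} b^{p+p!}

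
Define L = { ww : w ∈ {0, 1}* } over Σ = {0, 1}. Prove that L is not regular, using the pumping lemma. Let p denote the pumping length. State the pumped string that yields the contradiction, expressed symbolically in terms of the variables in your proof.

Assume L is regular. Let p be the pumping length given by the pumping lemma.
Take w = 0^p 1^p 0^p 1^p = uu where u = 0^p1^p; then w ∈ L and |w| = 4p ≥ p.
Write w = xyz as guaranteed by the lemma, with |xy| ≤ p and |y| ≥ 1.
Because |xy| ≤ p and w begins with p copies of 0, we have y = 0^k with 1 ≤ k ≤ p.
Pump with i = 2: xy^2z = 0^{p+k} 1^p 0^p 1^p, of length 4p+k. Suppose this equals vv. The string starts with 0 and ends with 1, so v does too; thus the boundary between the two copies of v is a 1→0 transition. There is exactly one such transition, at position 2p+k, so |v| = 2p+k and |vv| = 4p+2k ≠ 4p+k since k ≥ 1. So xy^2z ∉ L.
This contradicts the pumping lemma, so L is not regular.

0^{p+k} 1^p 0^p 1^p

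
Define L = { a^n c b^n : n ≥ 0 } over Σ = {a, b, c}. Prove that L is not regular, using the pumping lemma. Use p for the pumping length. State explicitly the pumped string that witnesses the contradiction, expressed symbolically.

a^{p+k} c b^p

Suppose for contradiction that L is regular, and let p be the pumping length.
Take w = a^p c b^p ∈ L with |w| = 2p+1 ≥ p.
The pumping lemma gives a decomposition w = xyz where |xy| ≤ p and y is nonempty.
The first p characters of w are a's, so xy (and hence y) consists only of a's. Write y = a^k, 1 ≤ k ≤ p.
Pump with i = 2: xy^2z = a^{p+k} c b^p, which would require p+k = p. But k ≥ 1, so xy^2z ∉ L.
Contradiction. Therefore L is not regular.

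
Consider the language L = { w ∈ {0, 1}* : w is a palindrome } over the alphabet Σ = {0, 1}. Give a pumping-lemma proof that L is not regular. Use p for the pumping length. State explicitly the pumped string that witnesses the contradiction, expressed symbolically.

0^{p+k} 1 0^p

Assume L is regular. Let p be the pumping length given by the pumping lemma.
Take w = 0^p 1 0^p, a palindrome of length 2p+1 ≥ p.
Write w = xyz as guaranteed by the lemma, with |xy| ≤ p and |y| ≥ 1.
The first p characters of w are 0's, so xy (and hence y) consists only of 0's. Write y = 0^k, 1 ≤ k ≤ p.
Pump with i = 2: xy^2z = 0^{p+k} 1 0^p. Its reverse is 0^p 1 0^{p+k}, which differs from xy^2z since k ≥ 1. So xy^2z is not a palindrome and xy^2z ∉ L.
This is a contradiction; hence L is not regular.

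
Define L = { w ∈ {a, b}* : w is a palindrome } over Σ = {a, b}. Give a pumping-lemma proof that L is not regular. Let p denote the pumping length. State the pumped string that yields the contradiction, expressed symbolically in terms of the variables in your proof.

Suppose for contradiction that L is regular, and let p be the pumping length.
Take w = a^p b a^p, a palindrome of length 2p+1 ≥ p.
Write w = xyz as guaranteed by the lemma, with |xy| ≤ p and |y| > 0.
The first p characters of w are a's, so xy (and hence y) consists only of a's. Write y = a^k, 1 ≤ k ≤ p.
Pump with i = 2: xy^2z = a^{p+k} b a^p. Its reverse is a^p b a^{p+k}, which differs from xy^2z since k ≥ 1. So xy^2z is not a palindrome and xy^2z ∉ L.
This is a contradiction; hence L is not regular.

a^{p+k} b a^p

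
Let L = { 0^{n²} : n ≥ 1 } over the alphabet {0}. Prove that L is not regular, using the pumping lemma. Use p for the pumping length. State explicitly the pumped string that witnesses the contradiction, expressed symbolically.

0^{p²+k}

Suppose for contradiction that L is regular, and let p be the pumping length.
Take w = 0^{p²} ∈ L with |w| = p² ≥ p.
By the pumping lemma, w = xyz with |xy| ≤ p and |y| ≥ 1.
Then y = 0^k for some k with 1 ≤ k ≤ p.
Pump with i = 2: xy^2z = 0^{p²+k}. Since 1 ≤ k ≤ p, p² < p²+k ≤ p²+p < (p+1)², so p²+k lies strictly between consecutive squares and is not a perfect square. So xy^2z ∉ L.
Contradiction. Therefore L is not regular.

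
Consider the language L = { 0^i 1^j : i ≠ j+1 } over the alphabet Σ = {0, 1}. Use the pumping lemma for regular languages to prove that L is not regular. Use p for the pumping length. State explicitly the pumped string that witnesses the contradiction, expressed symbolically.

0^{p+p!} 1^{p+p!-1}

Suppose for contradiction that L is regular, and let p be the pumping length.
Choose w = 0^p 1^{p+p!-1}. Since p ≠ (p+p!-1)+1 = p+p!, w ∈ L; and |w| ≥ p.
The pumping lemma gives a decomposition w = xyz where |xy| ≤ p and y is nonempty.
Since the first p symbols of w are all 0's and |xy| ≤ p, y lies entirely in the leading 0-block: y = 0^k for some k with 1 ≤ k ≤ p.
Since 1 ≤ k ≤ p, k divides p!; set t = 1 + p!/k. Then xy^t z has p + (p!/k)·k = p + p! copies of 0. Now the 0-count is p+p! and (1-count)+1 = (p+p!-1)+1 = p+p!, so i ≠ j+1 fails. So xy^t z = 0^{p+p!} 1^{p+p!-1} ∉ L.
Contradiction. Therefore L is not regular.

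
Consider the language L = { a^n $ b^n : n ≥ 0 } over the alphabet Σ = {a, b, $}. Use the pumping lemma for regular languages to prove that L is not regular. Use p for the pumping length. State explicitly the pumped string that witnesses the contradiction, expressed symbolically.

a^{p+k} $ b^p

Assume L is regular. Let p be the pumping length given by the pumping lemma.
Take w = a^p $ b^p ∈ L with |w| = 2p+1 ≥ p.
The pumping lemma gives a decomposition w = xyz where |xy| ≤ p and |y| > 0.
The first p characters of w are a's, so xy (and hence y) consists only of a's. Write y = a^k, 1 ≤ k ≤ p.
Pump with i = 2: xy^2z = a^{p+k} $ b^p, which would require p+k = p. But k ≥ 1, so xy^2z ∉ L.
This contradicts the pumping lemma, so L is not regular.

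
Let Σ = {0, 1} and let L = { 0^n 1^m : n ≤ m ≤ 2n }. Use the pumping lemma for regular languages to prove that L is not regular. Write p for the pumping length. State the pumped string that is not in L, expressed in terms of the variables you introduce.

Toward a contradiction, assume L is regular with pumping length p.
Take w = 0^p 1^p ∈ L (since p ≤ p ≤ 2p), with |w| = 2p ≥ p.
By the pumping lemma, w = xyz with |xy| ≤ p and y is nonempty.
Because |xy| ≤ p and w begins with p copies of 0, we have y = 0^k with 1 ≤ k ≤ p.
Pump with i = 2: xy^2z = 0^{p+k} 1^p. Now n = p+k > p = m, so the condition n ≤ m fails. Thus xy^2z ∉ L.
This contradicts the pumping lemma, so L is not regular.

0^{p+k} 1^p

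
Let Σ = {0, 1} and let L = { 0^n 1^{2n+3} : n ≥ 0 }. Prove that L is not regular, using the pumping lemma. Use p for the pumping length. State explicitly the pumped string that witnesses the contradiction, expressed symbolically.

0^{p+k} 1^{2p+3}

Suppose for contradiction that L is regular, and let p be the pumping length.
Take w = 0^p 1^{2p+3}. Then w ∈ L and |w| = 3p+3 ≥ p.
Write w = xyz as guaranteed by the lemma, with |xy| ≤ p and y is nonempty.
The first p characters of w are 0's, so xy (and hence y) consists only of 0's. Write y = 0^k, 1 ≤ k ≤ p.
Pump with i = 2: xy^2z = 0^{p+k} 1^{2p+3}. For this to lie in L we would need 2p+3 = 2(p+k)+3, which forces k = 0. But k ≥ 1, so xy^2z ∉ L.
Contradiction. Therefore L is not regular.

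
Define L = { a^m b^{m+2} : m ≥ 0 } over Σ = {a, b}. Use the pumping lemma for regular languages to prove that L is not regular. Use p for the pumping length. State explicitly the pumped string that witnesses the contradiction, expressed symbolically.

a^{p+k} b^{p+2}

Assume L is regular. Let p be the pumping length given by the pumping lemma.
Choose w = a^p b^{p+2}, which is in L with |w| = 2p+2 ≥ p.
The pumping lemma gives a decomposition w = xyz where |xy| ≤ p and y is nonempty.
Since the first p symbols of w are all a's and |xy| ≤ p, y lies entirely in the leading a-block: y = a^k for some k with 1 ≤ k ≤ p.
Pump with i = 2: xy^2z = a^{p+k} b^{p+2}. For this to lie in L we would need p+2 = (p+k)+2, which forces k = 0. But k ≥ 1, so xy^2z ∉ L.
Contradiction. Therefore L is not regular.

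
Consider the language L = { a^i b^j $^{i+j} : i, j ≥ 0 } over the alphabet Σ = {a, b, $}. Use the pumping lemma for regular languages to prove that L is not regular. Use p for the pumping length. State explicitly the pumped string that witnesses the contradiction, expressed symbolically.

Toward a contradiction, assume L is regular with pumping length p.
Take w = a^p b^p $^{2p} ∈ L (with i=j=p, i+j=2p), |w| = 4p ≥ p.
By the pumping lemma, w = xyz with |xy| ≤ p and |y| > 0.
Since the first p symbols of w are all a's and |xy| ≤ p, y lies entirely in the leading a-block: y = a^k for some k with 1 ≤ k ≤ p.
Consider xy^2z = a^{p+k} b^p $^{2p}. Now the a- and b-counts sum to 2p+k, but the $-count is 2p ≠ 2p+k. So xy^2z ∉ L.
This contradicts the pumping lemma, so L is not regular.

a^{p+k} b^p $^{2p}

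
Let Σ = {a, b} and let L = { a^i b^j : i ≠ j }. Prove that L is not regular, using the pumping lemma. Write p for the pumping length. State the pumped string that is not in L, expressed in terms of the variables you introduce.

Suppose for contradiction that L is regular, and let p be the pumping length.
Choose w = a^p b^{p+p!}. Since p ≠ p+p!, w ∈ L; and |w| ≥ p.
By the pumping lemma, w = xyz with |xy| ≤ p and |y| ≥ 1.
Because |xy| ≤ p and w begins with p copies of a, we have y = a^k with 1 ≤ k ≤ p.
Since 1 ≤ k ≤ p, k divides p!; set t = 1 + p!/k. Then xy^t z has p + (p!/k)·k = p + p! copies of a. Now the a-count equals the b-count, so i ≠ j fails. So xy^t z = a^{p+p!} b^{p+p!} ∉ L.
This is a contradiction; hence L is not regular.

a^{p+p!} b^{p+p!}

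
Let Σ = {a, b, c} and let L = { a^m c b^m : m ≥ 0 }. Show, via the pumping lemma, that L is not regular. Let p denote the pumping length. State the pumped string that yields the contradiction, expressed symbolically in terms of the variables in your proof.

a^{p+k} c b^p

Assume L is regular; let p be its pumping constant.
Take w = a^p c b^p ∈ L with |w| = 2p+1 ≥ p.
Write w = xyz as guaranteed by the lemma, with |xy| ≤ p and |y| > 0.
The first p characters of w are a's, so xy (and hence y) consists only of a's. Write y = a^k, 1 ≤ k ≤ p.
Pump with i = 2: xy^2z = a^{p+k} c b^p, which would require p+k = p. But k ≥ 1, so xy^2z ∉ L.
This is a contradiction; hence L is not regular.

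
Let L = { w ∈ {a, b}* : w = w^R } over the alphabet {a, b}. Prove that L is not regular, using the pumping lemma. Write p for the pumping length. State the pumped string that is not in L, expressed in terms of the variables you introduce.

a^{p+k} b a^p

Toward a contradiction, assume L is regular with pumping length p.
Take w = a^p b a^p, a palindrome of length 2p+1 ≥ p.
Write w = xyz as guaranteed by the lemma, with |xy| ≤ p and y is nonempty.
Since the first p symbols of w are all a's and |xy| ≤ p, y lies entirely in the leading a-block: y = a^k for some k with 1 ≤ k ≤ p.
Pump with i = 2: xy^2z = a^{p+k} b a^p. Its reverse is a^p b a^{p+k}, which differs from xy^2z since k ≥ 1. So xy^2z is not a palindrome and xy^2z ∉ L.
This contradicts the pumping lemma, so L is not regular.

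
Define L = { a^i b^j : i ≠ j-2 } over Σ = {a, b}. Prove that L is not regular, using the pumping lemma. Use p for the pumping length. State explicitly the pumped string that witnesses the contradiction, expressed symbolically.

a^{p+p!} b^{p+p!+2}

Assume L is regular; let p be its pumping constant.
Choose w = a^p b^{p+p!+2}. Since p ≠ (p+p!+2)-2 = p+p!, w ∈ L; and |w| ≥ p.
By the pumping lemma, w = xyz with |xy| ≤ p and y is nonempty.
Since the first p symbols of w are all a's and |xy| ≤ p, y lies entirely in the leading a-block: y = a^k for some k with 1 ≤ k ≤ p.
Since 1 ≤ k ≤ p, k divides p!; set t = 1 + p!/k. Then xy^t z has p + (p!/k)·k = p + p! copies of a. Now the a-count is p+p! and (b-count)-2 = (p+p!+2)-2 = p+p!, so i ≠ j-2 fails. So xy^t z = a^{p+p!} b^{p+p!+2} ∉ L.
This is a contradiction; hence L is not regular.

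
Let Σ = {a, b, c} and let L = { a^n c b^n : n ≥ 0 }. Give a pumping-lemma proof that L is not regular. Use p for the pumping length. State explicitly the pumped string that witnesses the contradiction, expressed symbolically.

Toward a contradiction, assume L is regular with pumping length p.
Take w = a^p c b^p ∈ L with |w| = 2p+1 ≥ p.
The pumping lemma gives a decomposition w = xyz where |xy| ≤ p and y is nonempty.
The first p characters of w are a's, so xy (and hence y) consists only of a's. Write y = a^k, 1 ≤ k ≤ p.
Pump with i = 2: xy^2z = a^{p+k} c b^p, which would require p+k = p. But k ≥ 1, so xy^2z ∉ L.
Contradiction. Therefore L is not regular.

a^{p+k} c b^p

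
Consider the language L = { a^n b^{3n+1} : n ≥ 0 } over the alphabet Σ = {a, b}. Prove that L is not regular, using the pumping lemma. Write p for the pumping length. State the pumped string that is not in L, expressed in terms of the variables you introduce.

a^{p+k} b^{3p+1}

Assume L is regular. Let p be the pumping length given by the pumping lemma.
Choose w = a^p b^{3p+1}, which is in L with |w| = 4p+1 ≥ p.
By the pumping lemma, w = xyz with |xy| ≤ p and |y| > 0.
Since the first p symbols of w are all a's and |xy| ≤ p, y lies entirely in the leading a-block: y = a^k for some k with 1 ≤ k ≤ p.
Pump with i = 2: xy^2z = a^{p+k} b^{3p+1}. For this to lie in L we would need 3p+1 = 3(p+k)+1, which forces k = 0. But k ≥ 1, so xy^2z ∉ L.
This contradicts the pumping lemma, so L is not regular.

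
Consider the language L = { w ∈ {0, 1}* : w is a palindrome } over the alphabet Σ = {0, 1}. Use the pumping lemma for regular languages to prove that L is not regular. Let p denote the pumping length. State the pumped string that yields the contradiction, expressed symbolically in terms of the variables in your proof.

Assume L is regular. Let p be the pumping length given by the pumping lemma.
Take w = 0^p 1 0^p, a palindrome of length 2p+1 ≥ p.
Write w = xyz as guaranteed by the lemma, with |xy| ≤ p and |y| > 0.
Because |xy| ≤ p and w begins with p copies of 0, we have y = 0^k with 1 ≤ k ≤ p.
Pump with i = 2: xy^2z = 0^{p+k} 1 0^p. Its reverse is 0^p 1 0^{p+k}, which differs from xy^2z since k ≥ 1. So xy^2z is not a palindrome and xy^2z ∉ L.
This is a contradiction; hence L is not regular.

0^{p+k} 1 0^p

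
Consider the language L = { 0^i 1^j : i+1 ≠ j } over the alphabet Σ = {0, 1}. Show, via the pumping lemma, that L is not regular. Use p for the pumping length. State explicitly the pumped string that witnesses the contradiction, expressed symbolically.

0^{p+p!} 1^{p+p!+1}

Suppose for contradiction that L is regular, and let p be the pumping length.
Choose w = 0^p 1^{p+p!+1}. Since p ≠ (p+p!+1)-1 = p+p!, w ∈ L; and |w| ≥ p.
By the pumping lemma, w = xyz with |xy| ≤ p and |y| ≥ 1.
Since the first p symbols of w are all 0's and |xy| ≤ p, y lies entirely in the leading 0-block: y = 0^k for some k with 1 ≤ k ≤ p.
Since 1 ≤ k ≤ p, k divides p!; set t = 1 + p!/k. Then xy^t z has p + (p!/k)·k = p + p! copies of 0. Now the 0-count is p+p! and (1-count)-1 = (p+p!+1)-1 = p+p!, so i+1 ≠ j fails. So xy^t z = 0^{p+p!} 1^{p+p!+1} ∉ L.
This contradicts the pumping lemma, so L is not regular.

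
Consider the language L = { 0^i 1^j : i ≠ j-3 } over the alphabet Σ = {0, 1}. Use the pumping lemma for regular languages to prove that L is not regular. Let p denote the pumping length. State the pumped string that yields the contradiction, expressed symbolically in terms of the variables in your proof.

Suppose for contradiction that L is regular, and let p be the pumping length.
Choose w = 0^p 1^{p+p!+3}. Since p ≠ (p+p!+3)-3 = p+p!, w ∈ L; and |w| ≥ p.
The pumping lemma gives a decomposition w = xyz where |xy| ≤ p and |y| ≥ 1.
The first p characters of w are 0's, so xy (and hence y) consists only of 0's. Write y = 0^k, 1 ≤ k ≤ p.
Since 1 ≤ k ≤ p, k divides p!; set t = 1 + p!/k. Then xy^t z has p + (p!/k)·k = p + p! copies of 0. Now the 0-count is p+p! and (1-count)-3 = (p+p!+3)-3 = p+p!, so i ≠ j-3 fails. So xy^t z = 0^{p+p!} 1^{p+p!+3} ∉ L.
This contradicts the pumping lemma, so L is not regular.

0^{p+p!} 1^{p+p!+3}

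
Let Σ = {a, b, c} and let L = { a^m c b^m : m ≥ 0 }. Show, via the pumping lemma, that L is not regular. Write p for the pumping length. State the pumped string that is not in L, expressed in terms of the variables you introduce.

a^{p+k} c b^p

Toward a contradiction, assume L is regular with pumping length p.
Take w = a^p c b^p ∈ L with |w| = 2p+1 ≥ p.
By the pumping lemma, w = xyz with |xy| ≤ p and y is nonempty.
Since the first p symbols of w are all a's and |xy| ≤ p, y lies entirely in the leading a-block: y = a^k for some k with 1 ≤ k ≤ p.
Pump with i = 2: xy^2z = a^{p+k} c b^p, which would require p+k = p. But k ≥ 1, so xy^2z ∉ L.
This contradicts the pumping lemma, so L is not regular.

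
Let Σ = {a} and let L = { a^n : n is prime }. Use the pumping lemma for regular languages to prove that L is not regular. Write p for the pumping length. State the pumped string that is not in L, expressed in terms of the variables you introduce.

Assume L is regular. Let p be the pumping length given by the pumping lemma.
Let q be a prime with q ≥ p+2 (infinitely many primes exist), and take w = a^q ∈ L with |w| = q ≥ p.
Write w = xyz as guaranteed by the lemma, with |xy| ≤ p and y is nonempty.
Then y = a^k for some k with 1 ≤ k ≤ p.
Since 1 ≤ k ≤ p, |xz| = q-k. Pump with i = q+1: |xy^{q+1}z| = (q-k)+(q+1)k = q+qk = q(1+k), which is composite (both factors ≥ 2). So xy^{q+1}z = a^{q(1+k)} ∉ L.
This contradicts the pumping lemma, so L is not regular.

a^{q(1+k)}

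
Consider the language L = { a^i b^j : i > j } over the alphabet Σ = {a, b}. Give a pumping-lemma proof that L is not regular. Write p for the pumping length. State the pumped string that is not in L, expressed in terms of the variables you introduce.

a^{p+1-k} b^p

Assume L is regular. Let p be the pumping length given by the pumping lemma.
Choose w = a^{p+1} b^p ∈ L, with |w| = 2p+1 ≥ p.
By the pumping lemma, w = xyz with |xy| ≤ p and |y| > 0.
Because |xy| ≤ p and w begins with p copies of a, we have y = a^k with 1 ≤ k ≤ p.
Consider xy^0z = xz = a^{p+1-k} b^p. Since k ≥ 1, the a-count p+1-k is at most p, so i > j fails; thus xz ∉ L.
This contradicts the pumping lemma, so L is not regular.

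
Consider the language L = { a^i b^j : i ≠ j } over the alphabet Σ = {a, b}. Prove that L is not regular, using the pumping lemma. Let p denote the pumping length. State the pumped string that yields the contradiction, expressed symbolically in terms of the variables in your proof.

a^{p+p!} b^{p+p!}

Assume L is regular; let p be its pumping constant.
Choose w = a^p b^{p+p!}. Since p ≠ p+p!, w ∈ L; and |w| ≥ p.
The pumping lemma gives a decomposition w = xyz where |xy| ≤ p and |y| ≥ 1.
The first p characters of w are a's, so xy (and hence y) consists only of a's. Write y = a^k, 1 ≤ k ≤ p.
Since 1 ≤ k ≤ p, k divides p!; set t = 1 + p!/k. Then xy^t z has p + (p!/k)·k = p + p! copies of a. Now the a-count equals the b-count, so i ≠ j fails. So xy^t z = a^{p+p!} b^{p+p!} ∉ L.
This is a contradiction; hence L is not regular.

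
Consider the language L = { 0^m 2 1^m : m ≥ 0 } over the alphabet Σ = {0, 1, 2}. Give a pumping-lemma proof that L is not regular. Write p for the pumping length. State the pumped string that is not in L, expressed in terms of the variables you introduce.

0^{p+k} 2 1^p

Suppose for contradiction that L is regular, and let p be the pumping length.
Take w = 0^p 2 1^p ∈ L with |w| = 2p+1 ≥ p.
By the pumping lemma, w = xyz with |xy| ≤ p and |y| ≥ 1.
Since the first p symbols of w are all 0's and |xy| ≤ p, y lies entirely in the leading 0-block: y = 0^k for some k with 1 ≤ k ≤ p.
Pump with i = 2: xy^2z = 0^{p+k} 2 1^p, which would require p+k = p. But k ≥ 1, so xy^2z ∉ L.
This contradicts the pumping lemma, so L is not regular.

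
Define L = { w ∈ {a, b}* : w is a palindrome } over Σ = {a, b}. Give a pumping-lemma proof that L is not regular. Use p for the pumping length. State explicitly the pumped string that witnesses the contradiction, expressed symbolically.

a^{p+k} b a^p

Toward a contradiction, assume L is regular with pumping length p.
Take w = a^p b a^p, a palindrome of length 2p+1 ≥ p.
By the pumping lemma, w = xyz with |xy| ≤ p and y is nonempty.
Since the first p symbols of w are all a's and |xy| ≤ p, y lies entirely in the leading a-block: y = a^k for some k with 1 ≤ k ≤ p.
Pump with i = 2: xy^2z = a^{p+k} b a^p. Its reverse is a^p b a^{p+k}, which differs from xy^2z since k ≥ 1. So xy^2z is not a palindrome and xy^2z ∉ L.
This is a contradiction; hence L is not regular.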